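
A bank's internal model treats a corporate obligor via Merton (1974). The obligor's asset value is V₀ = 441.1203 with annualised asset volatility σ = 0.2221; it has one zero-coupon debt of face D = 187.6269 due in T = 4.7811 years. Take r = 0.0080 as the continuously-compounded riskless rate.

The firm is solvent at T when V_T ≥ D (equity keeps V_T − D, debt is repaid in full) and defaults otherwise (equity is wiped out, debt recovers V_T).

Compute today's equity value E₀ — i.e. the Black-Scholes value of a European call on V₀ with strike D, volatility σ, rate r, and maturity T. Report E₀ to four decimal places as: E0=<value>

E0=262.2672

d₁ = [ln(V₀/D) + (r + σ²/2)T] / (σ√T)
   = [ln(441.1203/187.6269) + (0.0080 + 0.5·0.2221²)·4.7811] / (0.2221·√4.7811)
   = [0.854862 + 0.156171] / 0.485638 = 2.081866
d₂ = d₁ − σ√T = 2.081866 − 0.485638 = 1.596229
N(d₁) = 0.981323,  N(d₂) = 0.944781,  e^(−rT) = 0.962473
E₀ = V₀·N(d₁) − D·e^(−rT)·N(d₂)
   = 441.1203·0.981323 − 187.6269·0.962473·0.944781 = 262.267190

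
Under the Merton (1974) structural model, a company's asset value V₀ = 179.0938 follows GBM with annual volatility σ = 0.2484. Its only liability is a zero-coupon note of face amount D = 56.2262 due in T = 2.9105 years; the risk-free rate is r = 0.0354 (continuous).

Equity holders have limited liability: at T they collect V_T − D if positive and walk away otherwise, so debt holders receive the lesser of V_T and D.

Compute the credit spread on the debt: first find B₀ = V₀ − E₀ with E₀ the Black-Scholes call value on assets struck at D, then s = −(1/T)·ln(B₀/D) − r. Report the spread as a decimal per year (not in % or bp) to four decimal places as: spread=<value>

d₁ = [ln(V₀/D) + (r + σ²/2)T] / (σ√T)
   = [ln(179.0938/56.2262) + (0.0354 + 0.5·0.2484²)·2.9105] / (0.2484·√2.9105)
   = [1.158527 + 0.192824] / 0.423775 = 3.188841
d₂ = d₁ − σ√T = 3.188841 − 0.423775 = 2.765066
N(d₁) = 0.999286,  N(d₂) = 0.997154,  e^(−rT) = 0.902098
E₀ = V₀·N(d₁) − D·e^(−rT)·N(d₂)
   = 179.0938·0.999286 − 56.2262·0.902098·0.997154 = 128.388655
B₀ = V₀ − E₀ = 179.0938 − 128.388655 = 50.705145
spread = −(1/T)·ln(B₀/D) − r = −(1/2.9105)·ln(50.705145/56.2262) − 0.0354 = 0.00011124

spread=0.0001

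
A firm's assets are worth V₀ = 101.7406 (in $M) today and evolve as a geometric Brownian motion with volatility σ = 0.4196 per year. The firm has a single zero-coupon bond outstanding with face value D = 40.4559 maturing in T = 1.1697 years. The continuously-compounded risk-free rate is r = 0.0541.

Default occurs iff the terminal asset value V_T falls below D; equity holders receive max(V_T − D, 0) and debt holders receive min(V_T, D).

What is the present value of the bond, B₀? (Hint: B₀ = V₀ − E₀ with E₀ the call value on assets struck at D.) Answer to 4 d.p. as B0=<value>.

d₁ = [ln(V₀/D) + (r + σ²/2)T] / (σ√T)
   = [ln(101.7406/40.4559) + (0.0541 + 0.5·0.4196²)·1.1697] / (0.4196·√1.1697)
   = [0.922214 + 0.166252] / 0.453809 = 2.398513
d₂ = d₁ − σ√T = 2.398513 − 0.453809 = 1.944704
N(d₁) = 0.991769,  N(d₂) = 0.974095,  e^(−rT) = 0.938680
E₀ = V₀·N(d₁) − D·e^(−rT)·N(d₂)
   = 101.7406·0.991769 − 40.4559·0.938680·0.974095 = 63.911801
B₀ = V₀ − E₀ = 101.7406 − 63.911801 = 37.828799

B0=37.8288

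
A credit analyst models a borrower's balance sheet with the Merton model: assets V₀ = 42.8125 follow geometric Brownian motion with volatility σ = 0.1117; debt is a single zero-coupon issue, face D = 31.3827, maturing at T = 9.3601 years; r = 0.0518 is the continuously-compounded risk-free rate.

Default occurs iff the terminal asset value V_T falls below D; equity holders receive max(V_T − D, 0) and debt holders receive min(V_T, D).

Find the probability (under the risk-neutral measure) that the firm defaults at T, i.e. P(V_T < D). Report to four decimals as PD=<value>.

PD=0.0155

d₁ = [ln(V₀/D) + (r + σ²/2)T] / (σ√T)
   = [ln(42.8125/31.3827) + (0.0518 + 0.5·0.1117²)·9.3601] / (0.1117·√9.3601)
   = [0.310573 + 0.543246] / 0.341738 = 2.498460
d₂ = d₁ − σ√T = 2.498460 − 0.341738 = 2.156722
risk-neutral PD = N(−d₂) = N(-2.156722) = 0.015514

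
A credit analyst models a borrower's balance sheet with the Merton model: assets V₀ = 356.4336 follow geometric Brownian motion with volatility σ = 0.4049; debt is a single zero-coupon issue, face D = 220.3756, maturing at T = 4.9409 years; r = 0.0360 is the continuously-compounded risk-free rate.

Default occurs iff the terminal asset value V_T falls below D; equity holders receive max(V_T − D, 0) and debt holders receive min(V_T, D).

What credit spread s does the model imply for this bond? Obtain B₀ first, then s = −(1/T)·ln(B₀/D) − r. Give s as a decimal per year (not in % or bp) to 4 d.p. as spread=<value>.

d₁ = [ln(V₀/D) + (r + σ²/2)T] / (σ√T)
   = [ln(356.4336/220.3756) + (0.0360 + 0.5·0.4049²)·4.9409] / (0.4049·√4.9409)
   = [0.480815 + 0.582888] / 0.900017 = 1.181869
d₂ = d₁ − σ√T = 1.181869 − 0.900017 = 0.281852
N(d₁) = 0.881371,  N(d₂) = 0.610971,  e^(−rT) = 0.837049
E₀ = V₀·N(d₁) − D·e^(−rT)·N(d₂)
   = 356.4336·0.881371 − 220.3756·0.837049·0.610971 = 201.447313
B₀ = V₀ − E₀ = 356.4336 − 201.447313 = 154.986287
spread = −(1/T)·ln(B₀/D) − r = −(1/4.9409)·ln(154.986287/220.3756) − 0.0360 = 0.03524142

spread=0.0352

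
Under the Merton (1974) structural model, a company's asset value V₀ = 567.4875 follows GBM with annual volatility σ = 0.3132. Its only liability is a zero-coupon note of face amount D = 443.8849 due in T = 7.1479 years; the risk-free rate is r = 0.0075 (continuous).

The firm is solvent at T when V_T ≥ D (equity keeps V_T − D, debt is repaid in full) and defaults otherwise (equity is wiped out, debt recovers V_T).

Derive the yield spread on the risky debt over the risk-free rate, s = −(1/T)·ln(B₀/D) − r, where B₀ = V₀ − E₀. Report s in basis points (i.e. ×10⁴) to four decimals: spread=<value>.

d₁ = [ln(V₀/D) + (r + σ²/2)T] / (σ√T)
   = [ln(567.4875/443.8849) + (0.0075 + 0.5·0.3132²)·7.1479] / (0.3132·√7.1479)
   = [0.245653 + 0.404193] / 0.837358 = 0.776068
d₂ = d₁ − σ√T = 0.776068 − 0.837358 = -0.061289
N(d₁) = 0.781146,  N(d₂) = 0.475564,  e^(−rT) = 0.947802
E₀ = V₀·N(d₁) − D·e^(−rT)·N(d₂)
   = 567.4875·0.781146 − 443.8849·0.947802·0.475564 = 243.213251
B₀ = V₀ − E₀ = 567.4875 − 243.213251 = 324.274249
spread = −(1/T)·ln(B₀/D) − r = −(1/7.1479)·ln(324.274249/443.8849) − 0.0075 = 0.03642559
in basis points: 0.03642559 × 10⁴ = 364.2559 bp

spread=364.2559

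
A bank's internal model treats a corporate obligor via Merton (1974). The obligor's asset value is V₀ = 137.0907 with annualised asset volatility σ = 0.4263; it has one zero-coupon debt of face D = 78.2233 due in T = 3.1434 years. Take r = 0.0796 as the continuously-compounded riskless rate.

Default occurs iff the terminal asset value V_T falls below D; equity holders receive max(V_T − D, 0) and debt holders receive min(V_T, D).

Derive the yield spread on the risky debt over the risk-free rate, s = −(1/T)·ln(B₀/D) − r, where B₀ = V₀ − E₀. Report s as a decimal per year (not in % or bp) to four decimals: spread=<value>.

d₁ = [ln(V₀/D) + (r + σ²/2)T] / (σ√T)
   = [ln(137.0907/78.2233) + (0.0796 + 0.5·0.4263²)·3.1434] / (0.4263·√3.1434)
   = [0.561075 + 0.535842] / 0.755814 = 1.451305
d₂ = d₁ − σ√T = 1.451305 − 0.755814 = 0.695491
N(d₁) = 0.926653,  N(d₂) = 0.756626,  e^(−rT) = 0.778634
E₀ = V₀·N(d₁) − D·e^(−rT)·N(d₂)
   = 137.0907·0.926653 − 78.2233·0.778634·0.756626 = 80.951399
B₀ = V₀ − E₀ = 137.0907 − 80.951399 = 56.139301
spread = −(1/T)·ln(B₀/D) − r = −(1/3.1434)·ln(56.139301/78.2233) − 0.0796 = 0.02593268

spread=0.0259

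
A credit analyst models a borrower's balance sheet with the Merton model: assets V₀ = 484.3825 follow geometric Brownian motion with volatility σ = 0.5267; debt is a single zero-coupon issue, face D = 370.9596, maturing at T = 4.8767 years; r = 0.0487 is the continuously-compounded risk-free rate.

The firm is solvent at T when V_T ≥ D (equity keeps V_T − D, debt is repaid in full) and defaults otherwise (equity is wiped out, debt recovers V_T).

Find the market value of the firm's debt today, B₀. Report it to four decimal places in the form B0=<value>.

B0=204.1503

d₁ = [ln(V₀/D) + (r + σ²/2)T] / (σ√T)
   = [ln(484.3825/370.9596) + (0.0487 + 0.5·0.5267²)·4.8767] / (0.5267·√4.8767)
   = [0.266782 + 0.913925] / 1.163125 = 1.015116
d₂ = d₁ − σ√T = 1.015116 − 1.163125 = -0.148009
N(d₁) = 0.844975,  N(d₂) = 0.441168,  e^(−rT) = 0.788601
E₀ = V₀·N(d₁) − D·e^(−rT)·N(d₂)
   = 484.3825·0.844975 − 370.9596·0.788601·0.441168 = 280.232176
B₀ = V₀ − E₀ = 484.3825 − 280.232176 = 204.150324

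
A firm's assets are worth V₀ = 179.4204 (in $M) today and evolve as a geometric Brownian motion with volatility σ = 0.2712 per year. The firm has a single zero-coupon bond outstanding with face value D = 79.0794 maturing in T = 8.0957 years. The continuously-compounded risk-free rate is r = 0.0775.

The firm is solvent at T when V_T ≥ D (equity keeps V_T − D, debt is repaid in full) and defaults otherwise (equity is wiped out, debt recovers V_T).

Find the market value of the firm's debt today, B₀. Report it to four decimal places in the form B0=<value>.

d₁ = [ln(V₀/D) + (r + σ²/2)T] / (σ√T)
   = [ln(179.4204/79.0794) + (0.0775 + 0.5·0.2712²)·8.0957] / (0.2712·√8.0957)
   = [0.819279 + 0.925134] / 0.771644 = 2.260645
d₂ = d₁ − σ√T = 2.260645 − 0.771644 = 1.489002
N(d₁) = 0.988109,  N(d₂) = 0.931757,  e^(−rT) = 0.533969
E₀ = V₀·N(d₁) − D·e^(−rT)·N(d₂)
   = 179.4204·0.988109 − 79.0794·0.533969·0.931757 = 137.942650
B₀ = V₀ − E₀ = 179.4204 − 137.942650 = 41.477750

B0=41.4778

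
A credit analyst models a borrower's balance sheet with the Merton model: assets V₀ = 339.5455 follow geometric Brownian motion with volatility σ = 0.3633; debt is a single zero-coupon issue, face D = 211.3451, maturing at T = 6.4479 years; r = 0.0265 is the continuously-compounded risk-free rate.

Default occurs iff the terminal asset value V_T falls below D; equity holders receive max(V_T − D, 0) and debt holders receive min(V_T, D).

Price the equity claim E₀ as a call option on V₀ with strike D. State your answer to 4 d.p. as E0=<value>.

d₁ = [ln(V₀/D) + (r + σ²/2)T] / (σ√T)
   = [ln(339.5455/211.3451) + (0.0265 + 0.5·0.3633²)·6.4479] / (0.3633·√6.4479)
   = [0.474116 + 0.596388] / 0.922517 = 1.160416
d₂ = d₁ − σ√T = 1.160416 − 0.922517 = 0.237899
N(d₁) = 0.877060,  N(d₂) = 0.594020,  e^(−rT) = 0.842932
E₀ = V₀·N(d₁) − D·e^(−rT)·N(d₂)
   = 339.5455·0.877060 − 211.3451·0.842932·0.594020 = 191.977483

E0=191.9775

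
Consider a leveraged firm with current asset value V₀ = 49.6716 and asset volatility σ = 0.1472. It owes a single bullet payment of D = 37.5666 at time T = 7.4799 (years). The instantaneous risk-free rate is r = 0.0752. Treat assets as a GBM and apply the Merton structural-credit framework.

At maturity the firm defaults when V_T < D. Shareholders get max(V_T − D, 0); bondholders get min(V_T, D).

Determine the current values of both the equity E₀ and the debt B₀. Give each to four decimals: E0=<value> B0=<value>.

d₁ = [ln(V₀/D) + (r + σ²/2)T] / (σ√T)
   = [ln(49.6716/37.5666) + (0.0752 + 0.5·0.1472²)·7.4799] / (0.1472·√7.4799)
   = [0.279318 + 0.643525] / 0.402583 = 2.292304
d₂ = d₁ − σ√T = 2.292304 − 0.402583 = 1.889720
N(d₁) = 0.989056,  N(d₂) = 0.970602,  e^(−rT) = 0.569789
E₀ = V₀·N(d₁) − D·e^(−rT)·N(d₂)
   = 49.6716·0.989056 − 37.5666·0.569789·0.970602 = 28.352200
B₀ = V₀ − E₀ = 49.6716 − 28.352200 = 21.319400

E0=28.3522 B0=21.3194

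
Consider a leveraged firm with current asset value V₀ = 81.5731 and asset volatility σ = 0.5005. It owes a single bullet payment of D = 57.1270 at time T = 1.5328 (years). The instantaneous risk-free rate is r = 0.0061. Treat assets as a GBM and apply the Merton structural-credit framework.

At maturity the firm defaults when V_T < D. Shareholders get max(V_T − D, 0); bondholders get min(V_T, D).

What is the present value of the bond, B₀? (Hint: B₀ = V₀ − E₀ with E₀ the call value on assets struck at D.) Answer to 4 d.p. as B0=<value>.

d₁ = [ln(V₀/D) + (r + σ²/2)T] / (σ√T)
   = [ln(81.5731/57.1270) + (0.0061 + 0.5·0.5005²)·1.5328] / (0.5005·√1.5328)
   = [0.356223 + 0.201333] / 0.619651 = 0.899791
d₂ = d₁ − σ√T = 0.899791 − 0.619651 = 0.280141
N(d₁) = 0.815884,  N(d₂) = 0.610315,  e^(−rT) = 0.990693
E₀ = V₀·N(d₁) − D·e^(−rT)·N(d₂)
   = 81.5731·0.815884 − 57.1270·0.990693·0.610315 = 32.013211
B₀ = V₀ − E₀ = 81.5731 − 32.013211 = 49.559889

B0=49.5599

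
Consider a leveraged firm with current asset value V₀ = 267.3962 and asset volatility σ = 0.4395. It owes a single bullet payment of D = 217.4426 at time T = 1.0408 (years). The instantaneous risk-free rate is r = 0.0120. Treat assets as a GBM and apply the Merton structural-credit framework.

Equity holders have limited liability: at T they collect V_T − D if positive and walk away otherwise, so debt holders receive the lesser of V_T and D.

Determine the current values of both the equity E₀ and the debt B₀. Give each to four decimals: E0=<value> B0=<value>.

E0=73.9961 B0=193.4001

d₁ = [ln(V₀/D) + (r + σ²/2)T] / (σ√T)
   = [ln(267.3962/217.4426) + (0.0120 + 0.5·0.4395²)·1.0408] / (0.4395·√1.0408)
   = [0.206797 + 0.113010] / 0.448376 = 0.713255
d₂ = d₁ − σ√T = 0.713255 − 0.448376 = 0.264879
N(d₁) = 0.762156,  N(d₂) = 0.604449,  e^(−rT) = 0.987588
E₀ = V₀·N(d₁) − D·e^(−rT)·N(d₂)
   = 267.3962·0.762156 − 217.4426·0.987588·0.604449 = 73.996082
B₀ = V₀ − E₀ = 267.3962 − 73.996082 = 193.400118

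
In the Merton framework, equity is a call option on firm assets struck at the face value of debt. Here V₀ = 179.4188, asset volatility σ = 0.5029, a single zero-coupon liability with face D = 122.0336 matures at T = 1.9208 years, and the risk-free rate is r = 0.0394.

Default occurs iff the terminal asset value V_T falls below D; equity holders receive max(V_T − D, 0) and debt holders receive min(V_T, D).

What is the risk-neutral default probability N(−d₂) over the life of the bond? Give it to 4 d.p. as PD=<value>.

PD=0.3771

d₁ = [ln(V₀/D) + (r + σ²/2)T] / (σ√T)
   = [ln(179.4188/122.0336) + (0.0394 + 0.5·0.5029²)·1.9208] / (0.5029·√1.9208)
   = [0.385426 + 0.318573] / 0.696984 = 1.010065
d₂ = d₁ − σ√T = 1.010065 − 0.696984 = 0.313081
risk-neutral PD = N(−d₂) = N(-0.313081) = 0.377109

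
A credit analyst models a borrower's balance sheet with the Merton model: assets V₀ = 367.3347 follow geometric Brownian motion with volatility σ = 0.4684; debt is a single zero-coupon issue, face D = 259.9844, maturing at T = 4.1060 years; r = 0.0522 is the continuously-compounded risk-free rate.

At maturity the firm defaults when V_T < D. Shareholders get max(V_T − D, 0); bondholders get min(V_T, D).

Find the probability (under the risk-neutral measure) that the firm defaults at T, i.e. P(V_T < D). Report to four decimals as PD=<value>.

PD=0.4541

d₁ = [ln(V₀/D) + (r + σ²/2)T] / (σ√T)
   = [ln(367.3347/259.9844) + (0.0522 + 0.5·0.4684²)·4.1060] / (0.4684·√4.1060)
   = [0.345652 + 0.664758] / 0.949131 = 1.064563
d₂ = d₁ − σ√T = 1.064563 − 0.949131 = 0.115432
risk-neutral PD = N(−d₂) = N(-0.115432) = 0.454052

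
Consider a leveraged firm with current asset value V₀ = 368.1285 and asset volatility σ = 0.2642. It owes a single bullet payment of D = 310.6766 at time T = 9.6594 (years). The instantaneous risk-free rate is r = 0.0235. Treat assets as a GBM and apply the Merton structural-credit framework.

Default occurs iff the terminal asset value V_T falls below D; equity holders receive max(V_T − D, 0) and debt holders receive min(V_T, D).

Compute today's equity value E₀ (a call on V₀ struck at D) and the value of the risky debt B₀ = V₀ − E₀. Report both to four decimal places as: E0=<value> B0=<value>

d₁ = [ln(V₀/D) + (r + σ²/2)T] / (σ√T)
   = [ln(368.1285/310.6766) + (0.0235 + 0.5·0.2642²)·9.6594] / (0.2642·√9.6594)
   = [0.169680 + 0.564117] / 0.821122 = 0.893651
d₂ = d₁ − σ√T = 0.893651 − 0.821122 = 0.072528
N(d₁) = 0.814246,  N(d₂) = 0.528909,  e^(−rT) = 0.796924
E₀ = V₀·N(d₁) − D·e^(−rT)·N(d₂)
   = 368.1285·0.814246 − 310.6766·0.796924·0.528909 = 168.796663
B₀ = V₀ − E₀ = 368.1285 − 168.796663 = 199.331837

E0=168.7967 B0=199.3318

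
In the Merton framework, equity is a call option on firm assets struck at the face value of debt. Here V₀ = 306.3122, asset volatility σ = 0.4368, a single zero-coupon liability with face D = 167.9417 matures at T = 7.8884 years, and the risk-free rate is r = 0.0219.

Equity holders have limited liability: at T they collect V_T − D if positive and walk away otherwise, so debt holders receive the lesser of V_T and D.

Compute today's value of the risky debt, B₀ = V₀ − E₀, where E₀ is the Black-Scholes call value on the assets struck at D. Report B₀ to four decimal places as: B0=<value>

d₁ = [ln(V₀/D) + (r + σ²/2)T] / (σ√T)
   = [ln(306.3122/167.9417) + (0.0219 + 0.5·0.4368²)·7.8884] / (0.4368·√7.8884)
   = [0.600988 + 0.925287] / 1.226809 = 1.244101
d₂ = d₁ − σ√T = 1.244101 − 1.226809 = 0.017291
N(d₁) = 0.893269,  N(d₂) = 0.506898,  e^(−rT) = 0.841343
E₀ = V₀·N(d₁) − D·e^(−rT)·N(d₂)
   = 306.3122·0.893269 − 167.9417·0.841343·0.506898 = 201.996188
B₀ = V₀ − E₀ = 306.3122 − 201.996188 = 104.316012

B0=104.3160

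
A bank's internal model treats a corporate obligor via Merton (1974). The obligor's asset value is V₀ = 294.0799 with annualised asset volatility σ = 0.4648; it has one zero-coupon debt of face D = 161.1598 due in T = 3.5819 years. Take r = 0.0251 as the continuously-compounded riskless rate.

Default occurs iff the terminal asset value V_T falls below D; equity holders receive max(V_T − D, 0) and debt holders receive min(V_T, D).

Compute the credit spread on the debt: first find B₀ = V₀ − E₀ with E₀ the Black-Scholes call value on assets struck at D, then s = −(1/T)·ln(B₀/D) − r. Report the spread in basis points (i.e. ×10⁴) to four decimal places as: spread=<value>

d₁ = [ln(V₀/D) + (r + σ²/2)T] / (σ√T)
   = [ln(294.0799/161.1598) + (0.0251 + 0.5·0.4648²)·3.5819] / (0.4648·√3.5819)
   = [0.601455 + 0.476821] / 0.879676 = 1.225765
d₂ = d₁ − σ√T = 1.225765 − 0.879676 = 0.346088
N(d₁) = 0.889856,  N(d₂) = 0.635362,  e^(−rT) = 0.914017
E₀ = V₀·N(d₁) − D·e^(−rT)·N(d₂)
   = 294.0799·0.889856 − 161.1598·0.914017·0.635362 = 168.098253
B₀ = V₀ − E₀ = 294.0799 − 168.098253 = 125.981647
spread = −(1/T)·ln(B₀/D) − r = −(1/3.5819)·ln(125.981647/161.1598) − 0.0251 = 0.04365127
in basis points: 0.04365127 × 10⁴ = 436.5127 bp

spread=436.5127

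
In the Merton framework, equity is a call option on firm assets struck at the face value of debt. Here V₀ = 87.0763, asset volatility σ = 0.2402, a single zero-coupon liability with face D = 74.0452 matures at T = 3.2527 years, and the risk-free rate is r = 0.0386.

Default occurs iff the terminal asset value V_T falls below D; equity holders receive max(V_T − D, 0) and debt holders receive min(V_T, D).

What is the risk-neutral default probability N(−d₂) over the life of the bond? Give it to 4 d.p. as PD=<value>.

PD=0.3273

d₁ = [ln(V₀/D) + (r + σ²/2)T] / (σ√T)
   = [ln(87.0763/74.0452) + (0.0386 + 0.5·0.2402²)·3.2527] / (0.2402·√3.2527)
   = [0.162109 + 0.219388] / 0.433207 = 0.880636
d₂ = d₁ − σ√T = 0.880636 − 0.433207 = 0.447429
risk-neutral PD = N(−d₂) = N(-0.447429) = 0.327283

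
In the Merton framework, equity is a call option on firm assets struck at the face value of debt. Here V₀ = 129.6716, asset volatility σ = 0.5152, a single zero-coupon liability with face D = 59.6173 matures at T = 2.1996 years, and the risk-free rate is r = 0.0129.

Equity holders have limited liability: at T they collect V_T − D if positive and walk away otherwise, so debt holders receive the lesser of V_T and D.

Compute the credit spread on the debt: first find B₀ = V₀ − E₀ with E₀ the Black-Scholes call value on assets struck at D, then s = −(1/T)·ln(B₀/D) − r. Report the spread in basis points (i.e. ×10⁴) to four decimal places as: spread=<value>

spread=388.3549

d₁ = [ln(V₀/D) + (r + σ²/2)T] / (σ√T)
   = [ln(129.6716/59.6173) + (0.0129 + 0.5·0.5152²)·2.1996] / (0.5152·√2.1996)
   = [0.777059 + 0.320296] / 0.764096 = 1.436149
d₂ = d₁ − σ√T = 1.436149 − 0.764096 = 0.672053
N(d₁) = 0.924520,  N(d₂) = 0.749225,  e^(−rT) = 0.972024
E₀ = V₀·N(d₁) − D·e^(−rT)·N(d₂)
   = 129.6716·0.924520 − 59.6173·0.972024·0.749225 = 76.466811
B₀ = V₀ − E₀ = 129.6716 − 76.466811 = 53.204789
spread = −(1/T)·ln(B₀/D) − r = −(1/2.1996)·ln(53.204789/59.6173) − 0.0129 = 0.03883549
in basis points: 0.03883549 × 10⁴ = 388.3549 bp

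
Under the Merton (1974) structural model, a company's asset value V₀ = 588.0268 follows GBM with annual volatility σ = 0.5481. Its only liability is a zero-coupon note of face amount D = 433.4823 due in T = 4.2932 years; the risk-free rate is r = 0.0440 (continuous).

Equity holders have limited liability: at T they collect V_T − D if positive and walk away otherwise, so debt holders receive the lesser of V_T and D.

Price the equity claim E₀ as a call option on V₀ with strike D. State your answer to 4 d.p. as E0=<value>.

d₁ = [ln(V₀/D) + (r + σ²/2)T] / (σ√T)
   = [ln(588.0268/433.4823) + (0.0440 + 0.5·0.5481²)·4.2932] / (0.5481·√4.2932)
   = [0.304922 + 0.833769] / 1.135665 = 1.002664
d₂ = d₁ − σ√T = 1.002664 − 1.135665 = -0.133002
N(d₁) = 0.841988,  N(d₂) = 0.447096,  e^(−rT) = 0.827869
E₀ = V₀·N(d₁) − D·e^(−rT)·N(d₂)
   = 588.0268·0.841988 − 433.4823·0.827869·0.447096 = 334.664010

E0=334.6640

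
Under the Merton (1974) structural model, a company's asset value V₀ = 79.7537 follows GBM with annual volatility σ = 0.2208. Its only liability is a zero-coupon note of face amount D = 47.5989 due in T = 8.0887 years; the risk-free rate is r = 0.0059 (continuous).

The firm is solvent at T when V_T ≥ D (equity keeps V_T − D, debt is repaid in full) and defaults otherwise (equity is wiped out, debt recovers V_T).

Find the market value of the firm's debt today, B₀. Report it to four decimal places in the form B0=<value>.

B0=41.6850

d₁ = [ln(V₀/D) + (r + σ²/2)T] / (σ√T)
   = [ln(79.7537/47.5989) + (0.0059 + 0.5·0.2208²)·8.0887] / (0.2208·√8.0887)
   = [0.516133 + 0.244896] / 0.627969 = 1.211890
d₂ = d₁ − σ√T = 1.211890 − 0.627969 = 0.583920
N(d₁) = 0.887223,  N(d₂) = 0.720363,  e^(−rT) = 0.953398
E₀ = V₀·N(d₁) − D·e^(−rT)·N(d₂)
   = 79.7537·0.887223 − 47.5989·0.953398·0.720363 = 38.068732
B₀ = V₀ − E₀ = 79.7537 − 38.068732 = 41.684968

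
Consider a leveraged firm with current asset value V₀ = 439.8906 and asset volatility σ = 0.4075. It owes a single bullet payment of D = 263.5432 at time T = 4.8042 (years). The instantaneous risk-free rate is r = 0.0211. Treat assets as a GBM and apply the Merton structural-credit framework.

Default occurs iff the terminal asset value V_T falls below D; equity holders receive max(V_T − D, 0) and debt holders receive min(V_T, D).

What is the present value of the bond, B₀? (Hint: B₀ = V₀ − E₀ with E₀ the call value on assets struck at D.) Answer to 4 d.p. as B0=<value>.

d₁ = [ln(V₀/D) + (r + σ²/2)T] / (σ√T)
   = [ln(439.8906/263.5432) + (0.0211 + 0.5·0.4075²)·4.8042] / (0.4075·√4.8042)
   = [0.512309 + 0.500252] / 0.893178 = 1.133661
d₂ = d₁ − σ√T = 1.133661 − 0.893178 = 0.240482
N(d₁) = 0.871532,  N(d₂) = 0.595022,  e^(−rT) = 0.903600
E₀ = V₀·N(d₁) − D·e^(−rT)·N(d₂)
   = 439.8906·0.871532 − 263.5432·0.903600·0.595022 = 241.681456
B₀ = V₀ − E₀ = 439.8906 − 241.681456 = 198.209144

B0=198.2091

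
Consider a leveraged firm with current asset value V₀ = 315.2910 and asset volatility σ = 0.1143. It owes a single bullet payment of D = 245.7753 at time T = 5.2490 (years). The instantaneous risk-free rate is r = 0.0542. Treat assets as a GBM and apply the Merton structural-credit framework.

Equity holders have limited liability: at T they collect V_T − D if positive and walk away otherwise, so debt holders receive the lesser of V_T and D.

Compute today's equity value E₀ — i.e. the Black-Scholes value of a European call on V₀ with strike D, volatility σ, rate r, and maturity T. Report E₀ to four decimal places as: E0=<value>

E0=130.8532

d₁ = [ln(V₀/D) + (r + σ²/2)T] / (σ√T)
   = [ln(315.2910/245.7753) + (0.0542 + 0.5·0.1143²)·5.2490] / (0.1143·√5.2490)
   = [0.249078 + 0.318784] / 0.261869 = 2.168494
d₂ = d₁ − σ√T = 2.168494 − 0.261869 = 1.906625
N(d₁) = 0.984939,  N(d₂) = 0.971715,  e^(−rT) = 0.752394
E₀ = V₀·N(d₁) − D·e^(−rT)·N(d₂)
   = 315.2910·0.984939 − 245.7753·0.752394·0.971715 = 130.853180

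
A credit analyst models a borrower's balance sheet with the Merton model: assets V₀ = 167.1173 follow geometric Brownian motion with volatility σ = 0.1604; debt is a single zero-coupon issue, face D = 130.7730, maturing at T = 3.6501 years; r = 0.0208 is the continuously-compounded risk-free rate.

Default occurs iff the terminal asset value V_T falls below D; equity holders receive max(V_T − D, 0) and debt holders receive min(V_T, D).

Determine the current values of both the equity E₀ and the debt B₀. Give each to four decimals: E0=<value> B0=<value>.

E0=49.1941 B0=117.9232

d₁ = [ln(V₀/D) + (r + σ²/2)T] / (σ√T)
   = [ln(167.1173/130.7730) + (0.0208 + 0.5·0.1604²)·3.6501] / (0.1604·√3.6501)
   = [0.245233 + 0.122877] / 0.306448 = 1.201216
d₂ = d₁ − σ√T = 1.201216 − 0.306448 = 0.894768
N(d₁) = 0.885166,  N(d₂) = 0.814544,  e^(−rT) = 0.926888
E₀ = V₀·N(d₁) − D·e^(−rT)·N(d₂)
   = 167.1173·0.885166 − 130.7730·0.926888·0.814544 = 49.194054
B₀ = V₀ − E₀ = 167.1173 − 49.194054 = 117.923246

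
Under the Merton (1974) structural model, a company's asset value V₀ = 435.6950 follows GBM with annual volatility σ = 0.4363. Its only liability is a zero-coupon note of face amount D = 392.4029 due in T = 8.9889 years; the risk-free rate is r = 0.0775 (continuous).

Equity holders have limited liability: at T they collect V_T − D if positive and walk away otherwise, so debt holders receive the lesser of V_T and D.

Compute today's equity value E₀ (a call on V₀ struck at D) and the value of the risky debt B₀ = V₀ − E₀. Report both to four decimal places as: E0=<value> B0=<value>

E0=296.4481 B0=139.2469

d₁ = [ln(V₀/D) + (r + σ²/2)T] / (σ√T)
   = [ln(435.6950/392.4029) + (0.0775 + 0.5·0.4363²)·8.9889] / (0.4363·√8.9889)
   = [0.104653 + 1.552193] / 1.308093 = 1.266612
d₂ = d₁ − σ√T = 1.266612 − 1.308093 = -0.041480
N(d₁) = 0.897353,  N(d₂) = 0.483457,  e^(−rT) = 0.498257
E₀ = V₀·N(d₁) − D·e^(−rT)·N(d₂)
   = 435.6950·0.897353 − 392.4029·0.498257·0.483457 = 296.448069
B₀ = V₀ − E₀ = 435.6950 − 296.448069 = 139.246931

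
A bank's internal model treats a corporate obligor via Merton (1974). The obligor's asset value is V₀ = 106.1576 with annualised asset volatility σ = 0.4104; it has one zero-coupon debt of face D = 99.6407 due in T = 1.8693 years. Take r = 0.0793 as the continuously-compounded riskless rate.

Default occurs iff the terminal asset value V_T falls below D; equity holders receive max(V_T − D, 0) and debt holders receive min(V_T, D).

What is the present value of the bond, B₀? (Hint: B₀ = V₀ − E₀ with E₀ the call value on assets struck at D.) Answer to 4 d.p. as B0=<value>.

B0=73.3710

d₁ = [ln(V₀/D) + (r + σ²/2)T] / (σ√T)
   = [ln(106.1576/99.6407) + (0.0793 + 0.5·0.4104²)·1.8693] / (0.4104·√1.8693)
   = [0.063354 + 0.305657] / 0.561109 = 0.657646
d₂ = d₁ − σ√T = 0.657646 − 0.561109 = 0.096538
N(d₁) = 0.744617,  N(d₂) = 0.538453,  e^(−rT) = 0.862228
E₀ = V₀·N(d₁) − D·e^(−rT)·N(d₂)
   = 106.1576·0.744617 − 99.6407·0.862228·0.538453 = 32.786645
B₀ = V₀ − E₀ = 106.1576 − 32.786645 = 73.370955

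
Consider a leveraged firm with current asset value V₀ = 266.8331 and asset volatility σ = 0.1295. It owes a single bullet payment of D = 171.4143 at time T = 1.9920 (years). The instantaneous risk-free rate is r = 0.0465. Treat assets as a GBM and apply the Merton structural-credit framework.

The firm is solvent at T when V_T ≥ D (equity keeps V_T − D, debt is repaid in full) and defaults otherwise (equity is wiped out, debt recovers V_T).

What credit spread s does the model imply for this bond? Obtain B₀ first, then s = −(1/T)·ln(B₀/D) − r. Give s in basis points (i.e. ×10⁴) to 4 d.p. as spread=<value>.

spread=0.5874

d₁ = [ln(V₀/D) + (r + σ²/2)T] / (σ√T)
   = [ln(266.8331/171.4143) + (0.0465 + 0.5·0.1295²)·1.9920] / (0.1295·√1.9920)
   = [0.442540 + 0.109331] / 0.182774 = 3.019418
d₂ = d₁ − σ√T = 3.019418 − 0.182774 = 2.836644
N(d₁) = 0.998734,  N(d₂) = 0.997720,  e^(−rT) = 0.911533
E₀ = V₀·N(d₁) − D·e^(−rT)·N(d₂)
   = 266.8331·0.998734 − 171.4143·0.911533·0.997720 = 110.601672
B₀ = V₀ − E₀ = 266.8331 − 110.601672 = 156.231428
spread = −(1/T)·ln(B₀/D) − r = −(1/1.9920)·ln(156.231428/171.4143) − 0.0465 = 0.00005874
in basis points: 0.00005874 × 10⁴ = 0.5874 bp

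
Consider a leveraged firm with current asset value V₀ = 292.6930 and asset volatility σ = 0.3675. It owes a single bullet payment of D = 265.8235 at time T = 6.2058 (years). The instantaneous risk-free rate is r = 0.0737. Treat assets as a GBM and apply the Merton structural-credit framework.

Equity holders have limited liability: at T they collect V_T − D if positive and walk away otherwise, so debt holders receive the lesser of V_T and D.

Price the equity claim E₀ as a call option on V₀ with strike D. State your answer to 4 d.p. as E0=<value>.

d₁ = [ln(V₀/D) + (r + σ²/2)T] / (σ√T)
   = [ln(292.6930/265.8235) + (0.0737 + 0.5·0.3675²)·6.2058] / (0.3675·√6.2058)
   = [0.096292 + 0.876433] / 0.915496 = 1.062512
d₂ = d₁ − σ√T = 1.062512 − 0.915496 = 0.147017
N(d₁) = 0.855998,  N(d₂) = 0.558441,  e^(−rT) = 0.632948
E₀ = V₀·N(d₁) − D·e^(−rT)·N(d₂)
   = 292.6930·0.855998 − 265.8235·0.632948·0.558441 = 156.585784

E0=156.5858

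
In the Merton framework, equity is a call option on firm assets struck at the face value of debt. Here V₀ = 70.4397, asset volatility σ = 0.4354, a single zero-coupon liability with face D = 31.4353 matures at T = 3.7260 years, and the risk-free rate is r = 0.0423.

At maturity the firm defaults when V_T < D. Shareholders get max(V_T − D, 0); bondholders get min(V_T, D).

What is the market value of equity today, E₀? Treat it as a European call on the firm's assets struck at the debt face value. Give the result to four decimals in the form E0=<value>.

E0=45.7400

d₁ = [ln(V₀/D) + (r + σ²/2)T] / (σ√T)
   = [ln(70.4397/31.4353) + (0.0423 + 0.5·0.4354²)·3.7260] / (0.4354·√3.7260)
   = [0.806826 + 0.510785] / 0.840446 = 1.567751
d₂ = d₁ − σ√T = 1.567751 − 0.840446 = 0.727305
N(d₁) = 0.941530,  N(d₂) = 0.766480,  e^(−rT) = 0.854183
E₀ = V₀·N(d₁) − D·e^(−rT)·N(d₂)
   = 70.4397·0.941530 − 31.4353·0.854183·0.766480 = 45.739969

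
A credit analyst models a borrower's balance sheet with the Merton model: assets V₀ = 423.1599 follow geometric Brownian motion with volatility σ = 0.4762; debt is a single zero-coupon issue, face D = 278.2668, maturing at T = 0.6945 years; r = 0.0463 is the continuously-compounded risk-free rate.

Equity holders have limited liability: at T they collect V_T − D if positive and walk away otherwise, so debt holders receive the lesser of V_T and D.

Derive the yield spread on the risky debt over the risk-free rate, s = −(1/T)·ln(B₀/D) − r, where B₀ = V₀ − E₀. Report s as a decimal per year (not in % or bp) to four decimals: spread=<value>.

d₁ = [ln(V₀/D) + (r + σ²/2)T] / (σ√T)
   = [ln(423.1599/278.2668) + (0.0463 + 0.5·0.4762²)·0.6945] / (0.4762·√0.6945)
   = [0.419170 + 0.110900] / 0.396849 = 1.335696
d₂ = d₁ − σ√T = 1.335696 − 0.396849 = 0.938846
N(d₁) = 0.909176,  N(d₂) = 0.826095,  e^(−rT) = 0.968356
E₀ = V₀·N(d₁) − D·e^(−rT)·N(d₂)
   = 423.1599·0.909176 − 278.2668·0.968356·0.826095 = 162.125922
B₀ = V₀ − E₀ = 423.1599 − 162.125922 = 261.033978
spread = −(1/T)·ln(B₀/D) − r = −(1/0.6945)·ln(261.033978/278.2668) − 0.0463 = 0.04575152

spread=0.0458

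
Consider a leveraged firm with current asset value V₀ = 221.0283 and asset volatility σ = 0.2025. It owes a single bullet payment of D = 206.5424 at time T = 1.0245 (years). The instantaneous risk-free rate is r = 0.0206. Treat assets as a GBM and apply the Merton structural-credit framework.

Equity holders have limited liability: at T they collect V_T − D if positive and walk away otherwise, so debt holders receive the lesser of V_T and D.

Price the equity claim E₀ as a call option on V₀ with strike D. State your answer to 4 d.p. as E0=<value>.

E0=28.2667

d₁ = [ln(V₀/D) + (r + σ²/2)T] / (σ√T)
   = [ln(221.0283/206.5424) + (0.0206 + 0.5·0.2025²)·1.0245] / (0.2025·√1.0245)
   = [0.067785 + 0.042110] / 0.204966 = 0.536164
d₂ = d₁ − σ√T = 0.536164 − 0.204966 = 0.331198
N(d₁) = 0.704077,  N(d₂) = 0.629753,  e^(−rT) = 0.979116
E₀ = V₀·N(d₁) − D·e^(−rT)·N(d₂)
   = 221.0283·0.704077 − 206.5424·0.979116·0.629753 = 28.266737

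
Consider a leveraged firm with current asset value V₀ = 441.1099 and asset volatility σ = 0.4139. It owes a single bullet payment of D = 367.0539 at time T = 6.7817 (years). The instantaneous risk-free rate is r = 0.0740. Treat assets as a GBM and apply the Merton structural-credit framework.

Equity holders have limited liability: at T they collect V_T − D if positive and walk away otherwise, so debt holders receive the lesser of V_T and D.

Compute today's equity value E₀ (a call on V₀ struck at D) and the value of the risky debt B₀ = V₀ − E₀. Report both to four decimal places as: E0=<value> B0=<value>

d₁ = [ln(V₀/D) + (r + σ²/2)T] / (σ√T)
   = [ln(441.1099/367.0539) + (0.0740 + 0.5·0.4139²)·6.7817] / (0.4139·√6.7817)
   = [0.183785 + 1.082743] / 1.077866 = 1.175034
d₂ = d₁ − σ√T = 1.175034 − 1.077866 = 0.097168
N(d₁) = 0.880009,  N(d₂) = 0.538703,  e^(−rT) = 0.605412
E₀ = V₀·N(d₁) − D·e^(−rT)·N(d₂)
   = 441.1099·0.880009 − 367.0539·0.605412·0.538703 = 268.470766
B₀ = V₀ − E₀ = 441.1099 − 268.470766 = 172.639134

E0=268.4708 B0=172.6391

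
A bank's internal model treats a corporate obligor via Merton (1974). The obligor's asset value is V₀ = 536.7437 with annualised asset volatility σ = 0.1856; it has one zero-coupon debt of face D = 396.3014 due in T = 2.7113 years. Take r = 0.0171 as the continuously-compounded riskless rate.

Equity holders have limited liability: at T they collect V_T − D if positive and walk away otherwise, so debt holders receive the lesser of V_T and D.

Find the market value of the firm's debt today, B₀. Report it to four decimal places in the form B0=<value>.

B0=369.7622

d₁ = [ln(V₀/D) + (r + σ²/2)T] / (σ√T)
   = [ln(536.7437/396.3014) + (0.0171 + 0.5·0.1856²)·2.7113] / (0.1856·√2.7113)
   = [0.303346 + 0.093062] / 0.305609 = 1.297105
d₂ = d₁ − σ√T = 1.297105 − 0.305609 = 0.991495
N(d₁) = 0.902702,  N(d₂) = 0.839278,  e^(−rT) = 0.954695
E₀ = V₀·N(d₁) − D·e^(−rT)·N(d₂)
   = 536.7437·0.902702 − 396.3014·0.954695·0.839278 = 166.981473
B₀ = V₀ − E₀ = 536.7437 − 166.981473 = 369.762227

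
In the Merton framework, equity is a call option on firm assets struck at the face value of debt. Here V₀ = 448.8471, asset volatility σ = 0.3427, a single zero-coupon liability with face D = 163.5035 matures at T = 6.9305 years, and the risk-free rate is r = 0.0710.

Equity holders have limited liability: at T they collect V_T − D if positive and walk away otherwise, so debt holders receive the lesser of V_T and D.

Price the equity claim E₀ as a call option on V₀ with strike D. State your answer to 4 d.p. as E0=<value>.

d₁ = [ln(V₀/D) + (r + σ²/2)T] / (σ√T)
   = [ln(448.8471/163.5035) + (0.0710 + 0.5·0.3427²)·6.9305] / (0.3427·√6.9305)
   = [1.009848 + 0.899036] / 0.902187 = 2.115841
d₂ = d₁ − σ√T = 2.115841 − 0.902187 = 1.213655
N(d₁) = 0.982821,  N(d₂) = 0.887560,  e^(−rT) = 0.611362
E₀ = V₀·N(d₁) − D·e^(−rT)·N(d₂)
   = 448.8471·0.982821 − 163.5035·0.611362·0.887560 = 352.415878

E0=352.4159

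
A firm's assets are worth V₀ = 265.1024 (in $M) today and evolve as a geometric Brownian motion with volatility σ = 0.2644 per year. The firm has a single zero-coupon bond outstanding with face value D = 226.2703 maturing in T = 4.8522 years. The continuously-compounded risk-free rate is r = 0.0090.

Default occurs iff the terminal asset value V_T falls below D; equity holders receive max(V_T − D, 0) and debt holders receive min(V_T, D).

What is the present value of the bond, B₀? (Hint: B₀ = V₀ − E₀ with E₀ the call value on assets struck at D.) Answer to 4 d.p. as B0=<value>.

d₁ = [ln(V₀/D) + (r + σ²/2)T] / (σ√T)
   = [ln(265.1024/226.2703) + (0.0090 + 0.5·0.2644²)·4.8522] / (0.2644·√4.8522)
   = [0.158386 + 0.213272] / 0.582413 = 0.638135
d₂ = d₁ − σ√T = 0.638135 − 0.582413 = 0.055722
N(d₁) = 0.738307,  N(d₂) = 0.522219,  e^(−rT) = 0.957270
E₀ = V₀·N(d₁) − D·e^(−rT)·N(d₂)
   = 265.1024·0.738307 − 226.2703·0.957270·0.522219 = 82.613532
B₀ = V₀ − E₀ = 265.1024 − 82.613532 = 182.488868

B0=182.4889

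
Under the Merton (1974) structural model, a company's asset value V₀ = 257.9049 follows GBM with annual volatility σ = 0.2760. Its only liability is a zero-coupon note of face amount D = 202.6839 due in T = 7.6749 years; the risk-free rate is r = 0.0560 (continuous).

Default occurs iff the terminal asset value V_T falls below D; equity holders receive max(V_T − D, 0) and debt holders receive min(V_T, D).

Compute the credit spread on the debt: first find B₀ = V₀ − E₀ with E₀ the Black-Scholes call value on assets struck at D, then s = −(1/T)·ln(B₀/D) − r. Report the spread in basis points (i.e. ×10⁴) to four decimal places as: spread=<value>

spread=147.5967

d₁ = [ln(V₀/D) + (r + σ²/2)T] / (σ√T)
   = [ln(257.9049/202.6839) + (0.0560 + 0.5·0.2760²)·7.6749] / (0.2760·√7.6749)
   = [0.240943 + 0.722116] / 0.764620 = 1.259527
d₂ = d₁ − σ√T = 1.259527 − 0.764620 = 0.494908
N(d₁) = 0.896080,  N(d₂) = 0.689667,  e^(−rT) = 0.650643
E₀ = V₀·N(d₁) − D·e^(−rT)·N(d₂)
   = 257.9049·0.896080 − 202.6839·0.650643·0.689667 = 140.153666
B₀ = V₀ − E₀ = 257.9049 − 140.153666 = 117.751234
spread = −(1/T)·ln(B₀/D) − r = −(1/7.6749)·ln(117.751234/202.6839) − 0.0560 = 0.01475967
in basis points: 0.01475967 × 10⁴ = 147.5967 bp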